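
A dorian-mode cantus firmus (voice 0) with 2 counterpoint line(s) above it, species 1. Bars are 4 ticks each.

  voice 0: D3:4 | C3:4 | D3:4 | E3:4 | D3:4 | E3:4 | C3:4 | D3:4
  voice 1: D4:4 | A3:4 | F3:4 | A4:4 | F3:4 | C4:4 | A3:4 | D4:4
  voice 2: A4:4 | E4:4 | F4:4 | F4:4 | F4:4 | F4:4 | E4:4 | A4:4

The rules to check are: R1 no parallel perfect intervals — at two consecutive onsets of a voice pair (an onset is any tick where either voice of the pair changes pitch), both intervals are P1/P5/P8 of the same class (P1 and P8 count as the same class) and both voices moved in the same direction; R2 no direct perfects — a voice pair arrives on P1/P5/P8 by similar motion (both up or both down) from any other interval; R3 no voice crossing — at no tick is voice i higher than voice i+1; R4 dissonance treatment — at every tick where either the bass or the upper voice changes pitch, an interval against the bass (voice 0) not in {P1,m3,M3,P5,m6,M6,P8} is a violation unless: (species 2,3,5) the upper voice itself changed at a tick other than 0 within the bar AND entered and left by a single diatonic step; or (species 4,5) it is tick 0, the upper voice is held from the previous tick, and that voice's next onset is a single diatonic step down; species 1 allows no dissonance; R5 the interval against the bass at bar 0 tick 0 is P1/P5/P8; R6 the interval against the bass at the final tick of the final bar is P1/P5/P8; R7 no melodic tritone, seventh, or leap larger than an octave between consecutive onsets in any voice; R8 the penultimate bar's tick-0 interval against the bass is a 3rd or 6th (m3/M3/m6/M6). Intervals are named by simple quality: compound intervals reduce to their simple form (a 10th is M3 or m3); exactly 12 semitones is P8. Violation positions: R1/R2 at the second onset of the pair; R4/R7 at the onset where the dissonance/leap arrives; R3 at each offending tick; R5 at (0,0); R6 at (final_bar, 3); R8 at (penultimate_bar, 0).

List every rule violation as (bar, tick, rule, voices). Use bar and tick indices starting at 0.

(1, 0, R1, (1, 2))
(3, 0, R3, (1, 2))
(3, 0, R4, (0, 1))
(3, 0, R4, (0, 2))
(3, 0, R7, (1,))
(3, 1, R3, (1, 2))
(3, 2, R3, (1, 2))
(3, 3, R3, (1, 2))
(4, 0, R7, (1,))
(5, 0, R4, (0, 2))
(6, 0, R2, (1, 2))
(7, 0, R1, (1, 2))
(7, 0, R2, (0, 1))
(7, 0, R2, (0, 2))

bar 0: v0=D3 v1=D4 v2=A4 downbeat P5
bar 1: v0=C3 v1=A3 v2=E4 downbeat M3
bar 2: v0=D3 v1=F3 v2=F4 downbeat m3
bar 3: v0=E3 v1=A4 v2=F4 downbeat m2
bar 4: v0=D3 v1=F3 v2=F4 downbeat m3
bar 5: v0=E3 v1=C4 v2=F4 downbeat m2
bar 6: v0=C3 v1=A3 v2=E4 downbeat M3
bar 7: v0=D3 v1=D4 v2=A4 downbeat P5
  -> R1 @ bar 1 tick 0 v(1, 2): D4/A4 P5 -> A3/E4 P5 similar
  -> R3 @ bar 3 tick 0 v(1, 2): A4 above F4
  -> R4 @ bar 3 tick 0 v(0, 1): E3/A4 P4 untreated
  -> R4 @ bar 3 tick 0 v(0, 2): E3/F4 m2 untreated
  -> R7 @ bar 3 tick 0 v(1,): F3->A4 leap 16st
  -> R3 @ bar 3 tick 1 v(1, 2): A4 above F4
  -> R3 @ bar 3 tick 2 v(1, 2): A4 above F4
  -> R3 @ bar 3 tick 3 v(1, 2): A4 above F4
  -> R7 @ bar 4 tick 0 v(1,): A4->F3 leap 16st
  -> R4 @ bar 5 tick 0 v(0, 2): E3/F4 m2 untreated
  -> R2 @ bar 6 tick 0 v(1, 2): C4/F4 P4 -> A3/E4 P5 similar
  -> R1 @ bar 7 tick 0 v(1, 2): A3/E4 P5 -> D4/A4 P5 similar
  -> R2 @ bar 7 tick 0 v(0, 1): C3/A3 M6 -> D3/D4 P8 similar
  -> R2 @ bar 7 tick 0 v(0, 2): C3/E4 M3 -> D3/A4 P5 similar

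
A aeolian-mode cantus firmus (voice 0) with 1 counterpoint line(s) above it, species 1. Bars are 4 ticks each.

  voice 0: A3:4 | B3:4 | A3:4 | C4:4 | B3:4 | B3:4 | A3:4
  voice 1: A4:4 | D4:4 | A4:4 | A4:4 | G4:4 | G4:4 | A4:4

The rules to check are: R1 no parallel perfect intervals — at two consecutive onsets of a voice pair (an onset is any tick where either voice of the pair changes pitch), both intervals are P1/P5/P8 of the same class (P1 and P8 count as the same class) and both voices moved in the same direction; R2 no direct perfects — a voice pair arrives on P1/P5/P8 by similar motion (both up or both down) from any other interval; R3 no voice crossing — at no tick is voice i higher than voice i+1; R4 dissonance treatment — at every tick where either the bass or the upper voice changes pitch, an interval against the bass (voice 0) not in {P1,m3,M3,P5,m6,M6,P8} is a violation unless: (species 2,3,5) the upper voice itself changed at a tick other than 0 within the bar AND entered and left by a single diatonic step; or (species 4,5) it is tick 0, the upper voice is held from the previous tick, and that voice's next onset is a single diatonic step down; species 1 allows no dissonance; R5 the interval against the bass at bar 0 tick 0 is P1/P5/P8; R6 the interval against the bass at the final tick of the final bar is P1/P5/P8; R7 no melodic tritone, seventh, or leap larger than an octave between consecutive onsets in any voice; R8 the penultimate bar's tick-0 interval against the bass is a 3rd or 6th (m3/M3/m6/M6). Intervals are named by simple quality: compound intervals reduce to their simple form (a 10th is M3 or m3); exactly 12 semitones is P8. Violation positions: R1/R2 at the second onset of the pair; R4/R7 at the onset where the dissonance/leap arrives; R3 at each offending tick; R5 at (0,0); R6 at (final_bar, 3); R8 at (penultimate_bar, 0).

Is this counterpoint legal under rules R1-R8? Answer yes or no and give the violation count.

bar 0: v0=A3 v1=A4 (P8)
bar 1: v0=B3 v1=D4 (m3)
bar 2: v0=A3 v1=A4 (P8)
bar 3: v0=C4 v1=A4 (M6)
bar 4: v0=B3 v1=G4 (m6)
bar 5: v0=B3 v1=G4 (m6)
bar 6: v0=A3 v1=A4 (P8)

Yes (0 violations)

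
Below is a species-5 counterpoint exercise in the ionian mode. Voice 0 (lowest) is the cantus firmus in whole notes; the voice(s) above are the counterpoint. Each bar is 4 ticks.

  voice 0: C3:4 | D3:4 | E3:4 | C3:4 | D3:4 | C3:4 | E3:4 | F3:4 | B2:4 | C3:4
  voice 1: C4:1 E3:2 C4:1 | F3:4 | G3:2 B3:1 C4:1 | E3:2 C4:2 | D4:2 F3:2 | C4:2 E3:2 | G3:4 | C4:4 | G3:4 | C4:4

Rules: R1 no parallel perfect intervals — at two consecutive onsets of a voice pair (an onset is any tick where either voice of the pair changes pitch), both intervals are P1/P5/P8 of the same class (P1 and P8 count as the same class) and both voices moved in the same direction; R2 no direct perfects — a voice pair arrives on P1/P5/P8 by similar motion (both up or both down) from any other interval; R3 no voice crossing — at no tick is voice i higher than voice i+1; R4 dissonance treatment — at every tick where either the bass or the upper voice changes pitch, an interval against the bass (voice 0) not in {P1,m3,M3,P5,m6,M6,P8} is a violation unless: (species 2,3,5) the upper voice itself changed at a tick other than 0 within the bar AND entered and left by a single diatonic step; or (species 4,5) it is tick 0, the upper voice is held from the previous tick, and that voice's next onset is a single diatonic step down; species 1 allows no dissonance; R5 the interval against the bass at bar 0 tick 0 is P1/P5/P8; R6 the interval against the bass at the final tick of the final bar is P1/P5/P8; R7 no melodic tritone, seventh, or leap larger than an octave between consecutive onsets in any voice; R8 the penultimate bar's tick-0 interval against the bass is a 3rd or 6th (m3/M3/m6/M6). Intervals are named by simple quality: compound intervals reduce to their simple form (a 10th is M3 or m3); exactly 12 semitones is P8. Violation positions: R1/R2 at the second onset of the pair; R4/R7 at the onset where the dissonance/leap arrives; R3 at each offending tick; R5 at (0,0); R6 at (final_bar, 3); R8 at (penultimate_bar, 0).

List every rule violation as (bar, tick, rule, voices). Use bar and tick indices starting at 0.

bar 0: v0=C3 v1=C4 downbeat P8
bar 1: v0=D3 v1=F3 downbeat m3
bar 2: v0=E3 v1=G3 downbeat m3
bar 3: v0=C3 v1=E3 downbeat M3
bar 4: v0=D3 v1=D4 downbeat P8
bar 5: v0=C3 v1=C4 downbeat P8
bar 6: v0=E3 v1=G3 downbeat m3
bar 7: v0=F3 v1=C4 downbeat P5
bar 8: v0=B2 v1=G3 downbeat m6
bar 9: v0=C3 v1=C4 downbeat P8
  -> R1 @ bar 4 tick 0 v(0, 1): C3/C4 P8 -> D3/D4 P8 similar
  -> R2 @ bar 7 tick 0 v(0, 1): E3/G3 m3 -> F3/C4 P5 similar
  -> R7 @ bar 8 tick 0 v(0,): F3->B2 leap 6st
  -> R2 @ bar 9 tick 0 v(0, 1): B2/G3 m6 -> C3/C4 P8 similar

(4, 0, R1, (0, 1))
(7, 0, R2, (0, 1))
(8, 0, R7, (0,))
(9, 0, R2, (0, 1))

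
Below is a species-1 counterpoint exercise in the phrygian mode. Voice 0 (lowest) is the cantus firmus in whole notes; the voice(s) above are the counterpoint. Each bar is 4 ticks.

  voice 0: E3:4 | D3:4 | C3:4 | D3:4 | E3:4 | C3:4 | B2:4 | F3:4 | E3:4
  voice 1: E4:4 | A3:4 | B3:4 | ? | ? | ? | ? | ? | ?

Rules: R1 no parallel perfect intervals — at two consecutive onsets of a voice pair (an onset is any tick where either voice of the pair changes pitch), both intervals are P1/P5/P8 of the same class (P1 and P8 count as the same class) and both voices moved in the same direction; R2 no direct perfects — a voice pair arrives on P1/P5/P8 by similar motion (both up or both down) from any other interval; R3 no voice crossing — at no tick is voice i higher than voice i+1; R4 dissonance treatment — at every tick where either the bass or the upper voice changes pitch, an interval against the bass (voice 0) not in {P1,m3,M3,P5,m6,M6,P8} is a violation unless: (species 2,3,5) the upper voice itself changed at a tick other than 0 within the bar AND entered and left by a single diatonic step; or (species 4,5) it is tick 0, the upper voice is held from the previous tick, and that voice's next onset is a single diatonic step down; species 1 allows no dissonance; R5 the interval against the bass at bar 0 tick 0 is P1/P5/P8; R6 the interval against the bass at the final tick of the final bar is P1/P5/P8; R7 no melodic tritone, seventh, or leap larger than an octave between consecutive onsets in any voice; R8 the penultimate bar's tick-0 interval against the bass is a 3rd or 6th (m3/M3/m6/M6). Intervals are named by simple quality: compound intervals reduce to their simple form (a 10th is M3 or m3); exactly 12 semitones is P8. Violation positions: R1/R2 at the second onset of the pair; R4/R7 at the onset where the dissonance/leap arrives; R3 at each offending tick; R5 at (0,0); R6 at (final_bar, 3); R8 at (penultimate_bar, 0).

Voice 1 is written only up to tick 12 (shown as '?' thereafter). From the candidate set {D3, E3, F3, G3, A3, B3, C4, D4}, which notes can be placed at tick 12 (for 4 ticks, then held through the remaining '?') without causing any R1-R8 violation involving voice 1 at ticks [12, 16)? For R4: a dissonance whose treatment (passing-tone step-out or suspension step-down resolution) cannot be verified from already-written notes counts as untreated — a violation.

D3: legal
E3: violates R4
F3: violates R7
G3: violates R4
A3: legal
B3: legal
C4: violates R4
D4: violates R2

{A3, B3, D3}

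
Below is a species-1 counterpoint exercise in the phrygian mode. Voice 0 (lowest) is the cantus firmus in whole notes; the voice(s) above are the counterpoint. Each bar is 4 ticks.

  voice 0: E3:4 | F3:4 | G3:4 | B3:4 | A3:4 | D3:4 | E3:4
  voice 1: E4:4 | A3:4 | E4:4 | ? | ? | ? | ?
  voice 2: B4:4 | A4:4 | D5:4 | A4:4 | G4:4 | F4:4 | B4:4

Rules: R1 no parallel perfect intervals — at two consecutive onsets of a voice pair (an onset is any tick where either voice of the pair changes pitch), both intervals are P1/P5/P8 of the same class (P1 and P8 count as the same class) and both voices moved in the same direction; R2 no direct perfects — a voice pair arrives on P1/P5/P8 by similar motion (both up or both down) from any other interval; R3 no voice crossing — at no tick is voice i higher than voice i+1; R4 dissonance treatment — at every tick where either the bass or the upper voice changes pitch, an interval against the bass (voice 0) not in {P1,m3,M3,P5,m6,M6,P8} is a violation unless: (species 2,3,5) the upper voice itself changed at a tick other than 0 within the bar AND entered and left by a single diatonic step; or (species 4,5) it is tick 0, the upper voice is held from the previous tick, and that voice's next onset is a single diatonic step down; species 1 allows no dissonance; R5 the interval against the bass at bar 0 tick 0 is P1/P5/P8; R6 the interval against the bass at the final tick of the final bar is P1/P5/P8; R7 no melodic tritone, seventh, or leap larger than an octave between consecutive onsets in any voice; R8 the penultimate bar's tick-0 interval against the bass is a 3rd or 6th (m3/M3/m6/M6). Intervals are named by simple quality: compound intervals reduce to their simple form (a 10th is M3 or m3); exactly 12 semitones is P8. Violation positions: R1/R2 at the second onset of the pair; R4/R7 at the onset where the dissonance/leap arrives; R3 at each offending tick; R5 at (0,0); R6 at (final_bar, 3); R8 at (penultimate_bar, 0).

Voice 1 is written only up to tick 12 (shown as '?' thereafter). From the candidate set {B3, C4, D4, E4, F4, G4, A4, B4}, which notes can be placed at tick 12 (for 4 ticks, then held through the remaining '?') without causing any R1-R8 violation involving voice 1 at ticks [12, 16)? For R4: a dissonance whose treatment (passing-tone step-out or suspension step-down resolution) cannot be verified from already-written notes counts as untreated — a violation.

B3: legal
C4: violates R4
D4: violates R2
E4: violates R4
F4: violates R4
G4: legal
A4: violates R4
B4: violates R2,R3

{B3, G4}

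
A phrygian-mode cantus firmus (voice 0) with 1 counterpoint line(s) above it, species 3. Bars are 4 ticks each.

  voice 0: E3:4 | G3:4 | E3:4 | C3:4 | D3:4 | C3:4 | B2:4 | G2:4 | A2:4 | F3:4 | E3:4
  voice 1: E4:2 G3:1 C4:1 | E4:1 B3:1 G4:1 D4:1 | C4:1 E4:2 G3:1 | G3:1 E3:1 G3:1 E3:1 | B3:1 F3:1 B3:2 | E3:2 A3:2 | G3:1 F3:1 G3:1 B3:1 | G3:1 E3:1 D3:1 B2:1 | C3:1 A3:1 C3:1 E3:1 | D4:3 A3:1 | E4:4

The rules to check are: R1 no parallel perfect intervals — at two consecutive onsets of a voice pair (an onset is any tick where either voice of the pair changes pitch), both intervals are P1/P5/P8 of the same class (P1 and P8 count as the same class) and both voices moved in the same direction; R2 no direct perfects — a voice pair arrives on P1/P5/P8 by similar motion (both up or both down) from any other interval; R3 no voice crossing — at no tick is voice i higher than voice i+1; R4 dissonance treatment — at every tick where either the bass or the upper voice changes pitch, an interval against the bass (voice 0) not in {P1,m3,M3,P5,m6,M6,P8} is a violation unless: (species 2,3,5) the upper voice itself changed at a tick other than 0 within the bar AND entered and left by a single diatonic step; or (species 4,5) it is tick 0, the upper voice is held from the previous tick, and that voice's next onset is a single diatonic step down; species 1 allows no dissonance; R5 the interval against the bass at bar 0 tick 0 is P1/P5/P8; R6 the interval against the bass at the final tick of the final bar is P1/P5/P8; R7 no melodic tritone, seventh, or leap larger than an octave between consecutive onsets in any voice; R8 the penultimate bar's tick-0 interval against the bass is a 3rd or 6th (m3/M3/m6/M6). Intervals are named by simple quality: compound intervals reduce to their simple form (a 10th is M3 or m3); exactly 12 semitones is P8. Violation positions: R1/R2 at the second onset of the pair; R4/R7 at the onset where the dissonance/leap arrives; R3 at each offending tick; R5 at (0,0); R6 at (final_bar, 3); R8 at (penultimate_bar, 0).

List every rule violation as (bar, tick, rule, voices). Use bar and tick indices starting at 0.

bar 0: v0=E3 v1=E4 downbeat P8
bar 1: v0=G3 v1=E4 downbeat M6
bar 2: v0=E3 v1=C4 downbeat m6
bar 3: v0=C3 v1=G3 downbeat P5
bar 4: v0=D3 v1=B3 downbeat M6
bar 5: v0=C3 v1=E3 downbeat M3
bar 6: v0=B2 v1=G3 downbeat m6
bar 7: v0=G2 v1=G3 downbeat P8
bar 8: v0=A2 v1=C3 downbeat m3
bar 9: v0=F3 v1=D4 downbeat M6
bar 10: v0=E3 v1=E4 downbeat P8
  -> R7 @ bar 4 tick 1 v(1,): B3->F3 leap 6st
  -> R7 @ bar 4 tick 2 v(1,): F3->B3 leap 6st
  -> R1 @ bar 7 tick 0 v(0, 1): B2/B3 P8 -> G2/G3 P8 similar
  -> R7 @ bar 9 tick 0 v(1,): E3->D4 leap 10st

(4, 1, R7, (1,))
(4, 2, R7, (1,))
(7, 0, R1, (0, 1))
(9, 0, R7, (1,))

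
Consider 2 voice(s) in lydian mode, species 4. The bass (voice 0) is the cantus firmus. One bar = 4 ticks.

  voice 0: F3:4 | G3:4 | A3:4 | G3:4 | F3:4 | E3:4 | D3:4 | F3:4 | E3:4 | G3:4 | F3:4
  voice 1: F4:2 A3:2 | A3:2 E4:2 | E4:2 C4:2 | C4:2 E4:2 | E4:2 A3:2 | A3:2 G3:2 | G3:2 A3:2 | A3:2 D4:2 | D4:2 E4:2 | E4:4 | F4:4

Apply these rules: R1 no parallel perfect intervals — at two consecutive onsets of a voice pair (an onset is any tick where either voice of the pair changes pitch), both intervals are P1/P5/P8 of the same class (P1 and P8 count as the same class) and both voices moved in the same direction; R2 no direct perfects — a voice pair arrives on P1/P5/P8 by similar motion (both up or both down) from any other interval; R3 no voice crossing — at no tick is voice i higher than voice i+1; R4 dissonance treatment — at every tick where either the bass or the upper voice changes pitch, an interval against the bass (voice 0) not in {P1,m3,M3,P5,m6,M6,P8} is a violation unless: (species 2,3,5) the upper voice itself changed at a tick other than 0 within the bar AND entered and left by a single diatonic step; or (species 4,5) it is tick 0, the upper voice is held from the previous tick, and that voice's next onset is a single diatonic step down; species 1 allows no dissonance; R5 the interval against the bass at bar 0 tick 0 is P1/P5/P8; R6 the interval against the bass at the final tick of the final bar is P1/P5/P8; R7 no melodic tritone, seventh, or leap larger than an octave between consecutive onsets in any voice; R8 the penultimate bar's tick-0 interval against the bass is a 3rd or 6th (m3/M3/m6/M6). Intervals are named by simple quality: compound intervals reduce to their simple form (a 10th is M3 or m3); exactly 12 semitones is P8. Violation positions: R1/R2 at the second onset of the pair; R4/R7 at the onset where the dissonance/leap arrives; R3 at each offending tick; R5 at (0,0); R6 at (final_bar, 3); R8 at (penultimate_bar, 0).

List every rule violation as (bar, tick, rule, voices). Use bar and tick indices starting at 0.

(1, 0, R4, (0, 1))
(3, 0, R4, (0, 1))
(4, 0, R4, (0, 1))
(6, 0, R4, (0, 1))
(8, 0, R4, (0, 1))

bar 0: v0=F3 v1=F4 downbeat P8
bar 1: v0=G3 v1=A3 downbeat M2
bar 2: v0=A3 v1=E4 downbeat P5
bar 3: v0=G3 v1=C4 downbeat P4
bar 4: v0=F3 v1=E4 downbeat M7
bar 5: v0=E3 v1=A3 downbeat P4
bar 6: v0=D3 v1=G3 downbeat P4
bar 7: v0=F3 v1=A3 downbeat M3
bar 8: v0=E3 v1=D4 downbeat m7
bar 9: v0=G3 v1=E4 downbeat M6
bar 10: v0=F3 v1=F4 downbeat P8
  -> R4 @ bar 1 tick 0 v(0, 1): G3/A3 M2 untreated
  -> R4 @ bar 3 tick 0 v(0, 1): G3/C4 P4 untreated
  -> R4 @ bar 4 tick 0 v(0, 1): F3/E4 M7 untreated
  -> R4 @ bar 6 tick 0 v(0, 1): D3/G3 P4 untreated
  -> R4 @ bar 8 tick 0 v(0, 1): E3/D4 m7 untreated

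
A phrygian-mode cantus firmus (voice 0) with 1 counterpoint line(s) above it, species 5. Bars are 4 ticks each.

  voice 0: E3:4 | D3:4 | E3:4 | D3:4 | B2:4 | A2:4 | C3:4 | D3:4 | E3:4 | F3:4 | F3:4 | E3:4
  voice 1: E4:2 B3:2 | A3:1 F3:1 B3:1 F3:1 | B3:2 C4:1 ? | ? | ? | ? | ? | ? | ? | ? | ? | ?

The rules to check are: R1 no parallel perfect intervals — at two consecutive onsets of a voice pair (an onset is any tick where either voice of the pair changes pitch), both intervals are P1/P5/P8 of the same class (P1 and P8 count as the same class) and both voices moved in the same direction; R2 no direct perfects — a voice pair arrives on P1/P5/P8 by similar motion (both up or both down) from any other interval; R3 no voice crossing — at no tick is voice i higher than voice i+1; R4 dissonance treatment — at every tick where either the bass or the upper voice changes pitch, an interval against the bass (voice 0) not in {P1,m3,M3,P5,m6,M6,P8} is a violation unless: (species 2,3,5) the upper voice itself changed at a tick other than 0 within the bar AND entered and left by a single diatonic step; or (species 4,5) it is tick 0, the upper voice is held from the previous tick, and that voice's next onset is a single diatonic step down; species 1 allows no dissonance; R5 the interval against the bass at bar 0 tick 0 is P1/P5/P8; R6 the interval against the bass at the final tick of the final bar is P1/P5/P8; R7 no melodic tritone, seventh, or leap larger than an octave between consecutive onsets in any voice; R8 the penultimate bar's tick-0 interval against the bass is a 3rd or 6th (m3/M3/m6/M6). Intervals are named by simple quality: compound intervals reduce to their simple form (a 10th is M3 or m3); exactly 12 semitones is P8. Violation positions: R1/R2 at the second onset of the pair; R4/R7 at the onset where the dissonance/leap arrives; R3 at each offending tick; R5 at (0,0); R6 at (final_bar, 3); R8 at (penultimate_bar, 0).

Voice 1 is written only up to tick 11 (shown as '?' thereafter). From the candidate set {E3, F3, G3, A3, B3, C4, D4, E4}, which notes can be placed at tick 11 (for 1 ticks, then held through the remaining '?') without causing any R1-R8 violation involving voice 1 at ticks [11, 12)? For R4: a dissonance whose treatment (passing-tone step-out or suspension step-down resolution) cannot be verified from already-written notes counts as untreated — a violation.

{B3, C4, E3, E4, G3}

E3: legal
F3: violates R4
G3: legal
A3: violates R4
B3: legal
C4: legal
D4: violates R4
E4: legal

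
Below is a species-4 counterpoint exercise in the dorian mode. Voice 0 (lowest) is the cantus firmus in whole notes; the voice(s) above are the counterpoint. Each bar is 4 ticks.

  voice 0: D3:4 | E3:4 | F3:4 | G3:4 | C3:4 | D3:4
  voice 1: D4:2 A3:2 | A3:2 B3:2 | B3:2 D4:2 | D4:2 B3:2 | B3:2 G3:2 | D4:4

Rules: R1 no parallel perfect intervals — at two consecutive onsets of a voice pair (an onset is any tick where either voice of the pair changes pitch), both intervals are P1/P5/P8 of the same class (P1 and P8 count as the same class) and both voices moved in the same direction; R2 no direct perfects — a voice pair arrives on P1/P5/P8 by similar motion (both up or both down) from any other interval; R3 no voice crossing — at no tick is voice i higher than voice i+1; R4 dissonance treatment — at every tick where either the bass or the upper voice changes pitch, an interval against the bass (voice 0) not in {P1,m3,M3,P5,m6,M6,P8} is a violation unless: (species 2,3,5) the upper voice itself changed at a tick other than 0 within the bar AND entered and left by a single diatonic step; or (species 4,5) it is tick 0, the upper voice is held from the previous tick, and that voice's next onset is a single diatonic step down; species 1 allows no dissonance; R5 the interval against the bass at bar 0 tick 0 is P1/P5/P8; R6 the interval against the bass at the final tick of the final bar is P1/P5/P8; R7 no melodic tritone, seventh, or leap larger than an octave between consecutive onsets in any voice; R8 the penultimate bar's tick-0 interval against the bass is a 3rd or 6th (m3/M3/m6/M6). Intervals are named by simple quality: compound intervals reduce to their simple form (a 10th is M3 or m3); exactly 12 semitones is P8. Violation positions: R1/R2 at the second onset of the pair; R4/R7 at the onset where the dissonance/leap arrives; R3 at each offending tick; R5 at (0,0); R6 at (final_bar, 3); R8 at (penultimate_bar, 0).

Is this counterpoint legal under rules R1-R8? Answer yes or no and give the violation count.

No (5 violations)

bar 0: v0=D3 v1=D4 (P8)
bar 1: v0=E3 v1=A3 (P4)
bar 2: v0=F3 v1=B3 (TT)
bar 3: v0=G3 v1=D4 (P5)
bar 4: v0=C3 v1=B3 (M7)
bar 5: v0=D3 v1=D4 (P8)
  R4 @ bar1.0: E3/A3 P4 untreated
  R4 @ bar2.0: F3/B3 TT untreated
  R4 @ bar4.0: C3/B3 M7 untreated
  R8 @ bar4.0: penult M7 not 3rd/6th
  R2 @ bar5.0: C3/G3 P5 -> D3/D4 P8 similar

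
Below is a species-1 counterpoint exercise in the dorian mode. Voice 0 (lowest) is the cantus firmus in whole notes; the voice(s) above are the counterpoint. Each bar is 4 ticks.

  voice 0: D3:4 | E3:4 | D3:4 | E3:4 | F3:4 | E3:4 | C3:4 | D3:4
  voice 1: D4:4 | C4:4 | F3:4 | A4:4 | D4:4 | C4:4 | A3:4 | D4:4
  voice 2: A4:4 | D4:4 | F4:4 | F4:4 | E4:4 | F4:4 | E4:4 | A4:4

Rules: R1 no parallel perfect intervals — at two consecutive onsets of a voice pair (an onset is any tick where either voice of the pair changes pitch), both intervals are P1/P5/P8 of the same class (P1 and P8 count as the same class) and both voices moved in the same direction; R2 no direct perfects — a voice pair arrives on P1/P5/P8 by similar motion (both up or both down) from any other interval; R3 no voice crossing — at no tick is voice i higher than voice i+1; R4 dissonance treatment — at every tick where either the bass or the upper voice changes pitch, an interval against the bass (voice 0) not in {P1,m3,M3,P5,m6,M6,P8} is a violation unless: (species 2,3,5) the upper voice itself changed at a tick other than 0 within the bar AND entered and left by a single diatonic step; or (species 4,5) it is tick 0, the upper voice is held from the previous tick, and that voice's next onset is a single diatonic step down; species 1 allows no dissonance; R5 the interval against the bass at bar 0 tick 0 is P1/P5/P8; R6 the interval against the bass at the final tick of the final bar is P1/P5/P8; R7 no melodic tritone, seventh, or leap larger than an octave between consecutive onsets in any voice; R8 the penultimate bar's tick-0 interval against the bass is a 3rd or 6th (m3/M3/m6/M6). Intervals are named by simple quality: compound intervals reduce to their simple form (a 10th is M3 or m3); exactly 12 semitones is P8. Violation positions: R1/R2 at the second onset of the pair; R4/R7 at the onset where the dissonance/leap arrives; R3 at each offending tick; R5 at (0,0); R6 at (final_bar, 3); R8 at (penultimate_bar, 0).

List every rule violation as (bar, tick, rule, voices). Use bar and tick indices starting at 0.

bar 0: v0=D3 v1=D4 v2=A4 downbeat P5
bar 1: v0=E3 v1=C4 v2=D4 downbeat m7
bar 2: v0=D3 v1=F3 v2=F4 downbeat m3
bar 3: v0=E3 v1=A4 v2=F4 downbeat m2
bar 4: v0=F3 v1=D4 v2=E4 downbeat M7
bar 5: v0=E3 v1=C4 v2=F4 downbeat m2
bar 6: v0=C3 v1=A3 v2=E4 downbeat M3
bar 7: v0=D3 v1=D4 v2=A4 downbeat P5
  -> R4 @ bar 1 tick 0 v(0, 2): E3/D4 m7 untreated
  -> R3 @ bar 3 tick 0 v(1, 2): A4 above F4
  -> R4 @ bar 3 tick 0 v(0, 1): E3/A4 P4 untreated
  -> R4 @ bar 3 tick 0 v(0, 2): E3/F4 m2 untreated
  -> R7 @ bar 3 tick 0 v(1,): F3->A4 leap 16st
  -> R3 @ bar 3 tick 1 v(1, 2): A4 above F4
  -> R3 @ bar 3 tick 2 v(1, 2): A4 above F4
  -> R3 @ bar 3 tick 3 v(1, 2): A4 above F4
  -> R4 @ bar 4 tick 0 v(0, 2): F3/E4 M7 untreated
  -> R4 @ bar 5 tick 0 v(0, 2): E3/F4 m2 untreated
  -> R2 @ bar 6 tick 0 v(1, 2): C4/F4 P4 -> A3/E4 P5 similar
  -> R1 @ bar 7 tick 0 v(1, 2): A3/E4 P5 -> D4/A4 P5 similar
  -> R2 @ bar 7 tick 0 v(0, 1): C3/A3 M6 -> D3/D4 P8 similar
  -> R2 @ bar 7 tick 0 v(0, 2): C3/E4 M3 -> D3/A4 P5 similar

(1, 0, R4, (0, 2))
(3, 0, R3, (1, 2))
(3, 0, R4, (0, 1))
(3, 0, R4, (0, 2))
(3, 0, R7, (1,))
(3, 1, R3, (1, 2))
(3, 2, R3, (1, 2))
(3, 3, R3, (1, 2))
(4, 0, R4, (0, 2))
(5, 0, R4, (0, 2))
(6, 0, R2, (1, 2))
(7, 0, R1, (1, 2))
(7, 0, R2, (0, 1))
(7, 0, R2, (0, 2))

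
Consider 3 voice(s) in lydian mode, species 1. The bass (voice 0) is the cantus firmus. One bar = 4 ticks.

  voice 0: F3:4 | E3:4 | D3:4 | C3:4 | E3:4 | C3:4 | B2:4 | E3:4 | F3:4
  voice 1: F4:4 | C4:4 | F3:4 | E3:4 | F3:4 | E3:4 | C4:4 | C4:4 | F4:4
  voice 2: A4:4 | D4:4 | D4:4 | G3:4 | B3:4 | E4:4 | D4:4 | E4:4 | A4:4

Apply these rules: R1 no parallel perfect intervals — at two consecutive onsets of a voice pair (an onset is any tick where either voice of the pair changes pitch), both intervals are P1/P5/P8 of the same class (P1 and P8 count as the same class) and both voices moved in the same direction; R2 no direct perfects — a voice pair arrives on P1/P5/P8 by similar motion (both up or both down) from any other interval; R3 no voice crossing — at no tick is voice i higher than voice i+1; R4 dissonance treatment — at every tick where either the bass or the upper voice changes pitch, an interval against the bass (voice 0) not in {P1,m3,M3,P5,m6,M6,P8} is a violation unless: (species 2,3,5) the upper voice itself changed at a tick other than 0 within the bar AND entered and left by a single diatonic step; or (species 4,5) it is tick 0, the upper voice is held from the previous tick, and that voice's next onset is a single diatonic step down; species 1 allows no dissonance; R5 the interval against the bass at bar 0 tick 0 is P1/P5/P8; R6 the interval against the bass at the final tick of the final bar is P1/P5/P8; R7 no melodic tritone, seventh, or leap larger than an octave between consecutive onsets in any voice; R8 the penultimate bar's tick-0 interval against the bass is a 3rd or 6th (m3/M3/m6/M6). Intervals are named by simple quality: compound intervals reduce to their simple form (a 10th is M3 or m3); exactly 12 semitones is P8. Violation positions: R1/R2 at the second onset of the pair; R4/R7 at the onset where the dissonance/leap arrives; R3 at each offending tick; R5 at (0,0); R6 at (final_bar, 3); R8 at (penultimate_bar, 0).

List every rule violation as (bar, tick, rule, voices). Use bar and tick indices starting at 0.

bar 0: v0=F3 v1=F4 v2=A4 downbeat M3
bar 1: v0=E3 v1=C4 v2=D4 downbeat m7
bar 2: v0=D3 v1=F3 v2=D4 downbeat P8
bar 3: v0=C3 v1=E3 v2=G3 downbeat P5
bar 4: v0=E3 v1=F3 v2=B3 downbeat P5
bar 5: v0=C3 v1=E3 v2=E4 downbeat M3
bar 6: v0=B2 v1=C4 v2=D4 downbeat m3
bar 7: v0=E3 v1=C4 v2=E4 downbeat P8
bar 8: v0=F3 v1=F4 v2=A4 downbeat M3
  -> R5 @ bar 0 tick 0 v(0, 2): opens on M3
  -> R4 @ bar 1 tick 0 v(0, 2): E3/D4 m7 untreated
  -> R2 @ bar 3 tick 0 v(0, 2): D3/D4 P8 -> C3/G3 P5 similar
  -> R1 @ bar 4 tick 0 v(0, 2): C3/G3 P5 -> E3/B3 P5 similar
  -> R4 @ bar 4 tick 0 v(0, 1): E3/F3 m2 untreated
  -> R4 @ bar 6 tick 0 v(0, 1): B2/C4 m2 untreated
  -> R2 @ bar 7 tick 0 v(0, 2): B2/D4 m3 -> E3/E4 P8 similar
  -> R8 @ bar 7 tick 0 v(0, 2): penult P8 not 3rd/6th
  -> R2 @ bar 8 tick 0 v(0, 1): E3/C4 m6 -> F3/F4 P8 similar
  -> R6 @ bar 8 tick 3 v(0, 2): closes on M3

(0, 0, R5, (0, 2))
(1, 0, R4, (0, 2))
(3, 0, R2, (0, 2))
(4, 0, R1, (0, 2))
(4, 0, R4, (0, 1))
(6, 0, R4, (0, 1))
(7, 0, R2, (0, 2))
(7, 0, R8, (0, 2))
(8, 0, R2, (0, 1))
(8, 3, R6, (0, 2))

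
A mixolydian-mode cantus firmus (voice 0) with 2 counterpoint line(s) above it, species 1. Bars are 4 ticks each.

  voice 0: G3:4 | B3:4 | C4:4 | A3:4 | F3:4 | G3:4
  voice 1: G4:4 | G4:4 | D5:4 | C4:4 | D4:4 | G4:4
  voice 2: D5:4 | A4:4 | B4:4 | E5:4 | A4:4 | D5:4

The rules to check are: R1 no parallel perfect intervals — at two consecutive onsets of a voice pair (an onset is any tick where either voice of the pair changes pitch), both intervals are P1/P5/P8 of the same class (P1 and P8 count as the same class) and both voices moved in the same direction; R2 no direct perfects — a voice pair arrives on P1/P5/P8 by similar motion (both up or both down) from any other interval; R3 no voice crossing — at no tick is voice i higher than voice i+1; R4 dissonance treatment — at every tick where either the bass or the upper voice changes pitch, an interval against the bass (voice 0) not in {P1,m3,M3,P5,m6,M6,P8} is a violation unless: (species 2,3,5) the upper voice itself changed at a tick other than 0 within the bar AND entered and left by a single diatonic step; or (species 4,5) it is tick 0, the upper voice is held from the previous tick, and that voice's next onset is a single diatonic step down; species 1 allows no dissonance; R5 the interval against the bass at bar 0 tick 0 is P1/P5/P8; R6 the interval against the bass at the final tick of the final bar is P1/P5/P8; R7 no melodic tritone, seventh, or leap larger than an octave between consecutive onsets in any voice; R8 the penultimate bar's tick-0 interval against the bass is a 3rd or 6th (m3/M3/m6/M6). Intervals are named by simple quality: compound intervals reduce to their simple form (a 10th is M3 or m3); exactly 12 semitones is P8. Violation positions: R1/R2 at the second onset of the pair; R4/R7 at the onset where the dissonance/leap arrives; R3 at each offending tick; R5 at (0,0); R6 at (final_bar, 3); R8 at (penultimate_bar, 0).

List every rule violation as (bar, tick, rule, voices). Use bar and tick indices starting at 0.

bar 0: v0=G3 v1=G4 v2=D5 downbeat P5
bar 1: v0=B3 v1=G4 v2=A4 downbeat m7
bar 2: v0=C4 v1=D5 v2=B4 downbeat M7
bar 3: v0=A3 v1=C4 v2=E5 downbeat P5
bar 4: v0=F3 v1=D4 v2=A4 downbeat M3
bar 5: v0=G3 v1=G4 v2=D5 downbeat P5
  -> R4 @ bar 1 tick 0 v(0, 2): B3/A4 m7 untreated
  -> R3 @ bar 2 tick 0 v(1, 2): D5 above B4
  -> R4 @ bar 2 tick 0 v(0, 1): C4/D5 M2 untreated
  -> R4 @ bar 2 tick 0 v(0, 2): C4/B4 M7 untreated
  -> R3 @ bar 2 tick 1 v(1, 2): D5 above B4
  -> R3 @ bar 2 tick 2 v(1, 2): D5 above B4
  -> R3 @ bar 2 tick 3 v(1, 2): D5 above B4
  -> R7 @ bar 3 tick 0 v(1,): D5->C4 leap 14st
  -> R1 @ bar 5 tick 0 v(1, 2): D4/A4 P5 -> G4/D5 P5 similar
  -> R2 @ bar 5 tick 0 v(0, 1): F3/D4 M6 -> G3/G4 P8 similar
  -> R2 @ bar 5 tick 0 v(0, 2): F3/A4 M3 -> G3/D5 P5 similar

(1, 0, R4, (0, 2))
(2, 0, R3, (1, 2))
(2, 0, R4, (0, 1))
(2, 0, R4, (0, 2))
(2, 1, R3, (1, 2))
(2, 2, R3, (1, 2))
(2, 3, R3, (1, 2))
(3, 0, R7, (1,))
(5, 0, R1, (1, 2))
(5, 0, R2, (0, 1))
(5, 0, R2, (0, 2))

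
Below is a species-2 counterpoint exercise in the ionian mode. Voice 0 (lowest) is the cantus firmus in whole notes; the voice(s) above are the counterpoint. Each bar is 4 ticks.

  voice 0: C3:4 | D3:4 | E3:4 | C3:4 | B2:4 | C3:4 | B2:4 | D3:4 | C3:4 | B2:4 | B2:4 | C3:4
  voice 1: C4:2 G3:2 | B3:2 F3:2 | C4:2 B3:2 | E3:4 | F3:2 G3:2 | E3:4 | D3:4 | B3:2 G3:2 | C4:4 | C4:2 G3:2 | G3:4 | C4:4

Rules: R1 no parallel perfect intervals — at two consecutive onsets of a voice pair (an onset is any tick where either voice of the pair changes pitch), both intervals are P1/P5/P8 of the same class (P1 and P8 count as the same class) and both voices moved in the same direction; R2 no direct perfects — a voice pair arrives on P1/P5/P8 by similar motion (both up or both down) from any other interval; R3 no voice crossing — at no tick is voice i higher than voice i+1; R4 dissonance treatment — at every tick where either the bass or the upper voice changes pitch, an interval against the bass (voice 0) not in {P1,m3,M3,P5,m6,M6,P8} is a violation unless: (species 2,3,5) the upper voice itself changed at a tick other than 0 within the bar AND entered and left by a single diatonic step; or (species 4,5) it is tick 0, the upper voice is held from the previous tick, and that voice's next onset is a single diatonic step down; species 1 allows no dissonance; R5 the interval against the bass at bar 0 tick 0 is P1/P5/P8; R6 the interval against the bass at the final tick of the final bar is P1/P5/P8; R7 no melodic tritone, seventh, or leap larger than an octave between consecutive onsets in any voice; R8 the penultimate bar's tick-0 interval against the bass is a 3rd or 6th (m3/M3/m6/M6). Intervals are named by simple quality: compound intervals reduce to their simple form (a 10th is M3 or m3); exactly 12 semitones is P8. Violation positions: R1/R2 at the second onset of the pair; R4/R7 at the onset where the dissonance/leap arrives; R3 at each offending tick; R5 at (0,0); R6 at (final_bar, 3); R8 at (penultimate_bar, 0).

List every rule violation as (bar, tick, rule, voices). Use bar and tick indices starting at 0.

(1, 2, R7, (1,))
(4, 0, R4, (0, 1))
(7, 2, R4, (0, 1))
(9, 0, R4, (0, 1))
(11, 0, R2, (0, 1))

bar 0: v0=C3 v1=C4 downbeat P8
bar 1: v0=D3 v1=B3 downbeat M6
bar 2: v0=E3 v1=C4 downbeat m6
bar 3: v0=C3 v1=E3 downbeat M3
bar 4: v0=B2 v1=F3 downbeat TT
bar 5: v0=C3 v1=E3 downbeat M3
bar 6: v0=B2 v1=D3 downbeat m3
bar 7: v0=D3 v1=B3 downbeat M6
bar 8: v0=C3 v1=C4 downbeat P8
bar 9: v0=B2 v1=C4 downbeat m2
bar 10: v0=B2 v1=G3 downbeat m6
bar 11: v0=C3 v1=C4 downbeat P8
  -> R7 @ bar 1 tick 2 v(1,): B3->F3 leap 6st
  -> R4 @ bar 4 tick 0 v(0, 1): B2/F3 TT untreated
  -> R4 @ bar 7 tick 2 v(0, 1): D3/G3 P4 untreated
  -> R4 @ bar 9 tick 0 v(0, 1): B2/C4 m2 untreated
  -> R2 @ bar 11 tick 0 v(0, 1): B2/G3 m6 -> C3/C4 P8 similar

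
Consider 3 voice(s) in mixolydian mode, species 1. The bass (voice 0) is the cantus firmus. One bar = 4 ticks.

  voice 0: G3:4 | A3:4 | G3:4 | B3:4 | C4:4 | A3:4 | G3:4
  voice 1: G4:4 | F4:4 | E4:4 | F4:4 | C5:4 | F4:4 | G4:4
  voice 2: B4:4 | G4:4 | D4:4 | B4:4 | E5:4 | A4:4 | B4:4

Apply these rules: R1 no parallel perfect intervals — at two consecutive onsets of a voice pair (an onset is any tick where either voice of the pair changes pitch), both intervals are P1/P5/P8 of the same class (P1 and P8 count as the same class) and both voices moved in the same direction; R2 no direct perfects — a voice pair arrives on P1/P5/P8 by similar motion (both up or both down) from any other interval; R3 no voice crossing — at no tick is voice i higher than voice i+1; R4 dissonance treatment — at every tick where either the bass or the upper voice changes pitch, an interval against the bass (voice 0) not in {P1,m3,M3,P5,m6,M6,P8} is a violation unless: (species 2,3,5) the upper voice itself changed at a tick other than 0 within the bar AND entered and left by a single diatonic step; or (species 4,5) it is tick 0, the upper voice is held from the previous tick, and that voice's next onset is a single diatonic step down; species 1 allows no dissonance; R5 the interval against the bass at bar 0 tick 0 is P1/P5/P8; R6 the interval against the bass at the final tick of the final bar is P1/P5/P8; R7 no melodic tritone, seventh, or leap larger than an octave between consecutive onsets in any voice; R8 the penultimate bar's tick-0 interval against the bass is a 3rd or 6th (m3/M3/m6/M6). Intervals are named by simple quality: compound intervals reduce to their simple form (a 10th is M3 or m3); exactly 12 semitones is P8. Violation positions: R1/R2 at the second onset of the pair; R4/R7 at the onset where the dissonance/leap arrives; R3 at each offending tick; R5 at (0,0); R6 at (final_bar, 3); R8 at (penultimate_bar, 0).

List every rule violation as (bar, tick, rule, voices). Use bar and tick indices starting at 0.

bar 0: v0=G3 v1=G4 v2=B4 downbeat M3
bar 1: v0=A3 v1=F4 v2=G4 downbeat m7
bar 2: v0=G3 v1=E4 v2=D4 downbeat P5
bar 3: v0=B3 v1=F4 v2=B4 downbeat P8
bar 4: v0=C4 v1=C5 v2=E5 downbeat M3
bar 5: v0=A3 v1=F4 v2=A4 downbeat P8
bar 6: v0=G3 v1=G4 v2=B4 downbeat M3
  -> R5 @ bar 0 tick 0 v(0, 2): opens on M3
  -> R4 @ bar 1 tick 0 v(0, 2): A3/G4 m7 untreated
  -> R2 @ bar 2 tick 0 v(0, 2): A3/G4 m7 -> G3/D4 P5 similar
  -> R3 @ bar 2 tick 0 v(1, 2): E4 above D4
  -> R3 @ bar 2 tick 1 v(1, 2): E4 above D4
  -> R3 @ bar 2 tick 2 v(1, 2): E4 above D4
  -> R3 @ bar 2 tick 3 v(1, 2): E4 above D4
  -> R2 @ bar 3 tick 0 v(0, 2): G3/D4 P5 -> B3/B4 P8 similar
  -> R4 @ bar 3 tick 0 v(0, 1): B3/F4 TT untreated
  -> R2 @ bar 4 tick 0 v(0, 1): B3/F4 TT -> C4/C5 P8 similar
  -> R2 @ bar 5 tick 0 v(0, 2): C4/E5 M3 -> A3/A4 P8 similar
  -> R8 @ bar 5 tick 0 v(0, 2): penult P8 not 3rd/6th
  -> R6 @ bar 6 tick 3 v(0, 2): closes on M3

(0, 0, R5, (0, 2))
(1, 0, R4, (0, 2))
(2, 0, R2, (0, 2))
(2, 0, R3, (1, 2))
(2, 1, R3, (1, 2))
(2, 2, R3, (1, 2))
(2, 3, R3, (1, 2))
(3, 0, R2, (0, 2))
(3, 0, R4, (0, 1))
(4, 0, R2, (0, 1))
(5, 0, R2, (0, 2))
(5, 0, R8, (0, 2))
(6, 3, R6, (0, 2))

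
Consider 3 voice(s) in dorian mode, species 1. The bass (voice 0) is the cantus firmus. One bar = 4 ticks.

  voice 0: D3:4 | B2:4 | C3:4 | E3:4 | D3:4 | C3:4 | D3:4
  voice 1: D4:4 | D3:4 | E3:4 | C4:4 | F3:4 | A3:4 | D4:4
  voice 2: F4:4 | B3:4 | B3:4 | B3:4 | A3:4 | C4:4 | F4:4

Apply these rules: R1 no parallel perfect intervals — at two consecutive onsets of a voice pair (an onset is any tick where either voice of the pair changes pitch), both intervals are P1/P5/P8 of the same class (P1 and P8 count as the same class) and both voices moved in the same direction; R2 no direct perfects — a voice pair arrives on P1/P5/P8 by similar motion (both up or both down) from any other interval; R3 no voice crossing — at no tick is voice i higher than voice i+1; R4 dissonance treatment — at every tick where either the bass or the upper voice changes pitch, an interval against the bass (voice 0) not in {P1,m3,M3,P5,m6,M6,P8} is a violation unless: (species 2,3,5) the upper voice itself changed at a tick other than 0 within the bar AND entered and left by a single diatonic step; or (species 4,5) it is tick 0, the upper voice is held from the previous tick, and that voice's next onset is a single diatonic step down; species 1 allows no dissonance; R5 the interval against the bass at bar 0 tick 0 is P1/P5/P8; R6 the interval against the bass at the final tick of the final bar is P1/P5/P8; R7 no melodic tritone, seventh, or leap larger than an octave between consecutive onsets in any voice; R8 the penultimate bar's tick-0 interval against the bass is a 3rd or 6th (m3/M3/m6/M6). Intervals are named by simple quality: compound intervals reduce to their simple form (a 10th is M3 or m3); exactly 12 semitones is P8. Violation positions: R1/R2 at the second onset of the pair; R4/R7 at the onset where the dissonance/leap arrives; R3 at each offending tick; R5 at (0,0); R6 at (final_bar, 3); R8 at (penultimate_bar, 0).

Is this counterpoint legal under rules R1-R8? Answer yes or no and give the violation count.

bar 0: v0=D3 v1=D4 v2=F4 (m3)
bar 1: v0=B2 v1=D3 v2=B3 (P8)
bar 2: v0=C3 v1=E3 v2=B3 (M7)
bar 3: v0=E3 v1=C4 v2=B3 (P5)
bar 4: v0=D3 v1=F3 v2=A3 (P5)
bar 5: v0=C3 v1=A3 v2=C4 (P8)
bar 6: v0=D3 v1=D4 v2=F4 (m3)
  R5 @ bar0.0: opens on m3
  R2 @ bar1.0: D3/F4 m3 -> B2/B3 P8 similar
  R7 @ bar1.0: F4->B3 leap 6st
  R4 @ bar2.0: C3/B3 M7 untreated
  R3 @ bar3.0: C4 above B3
  R3 @ bar3.1: C4 above B3
  R3 @ bar3.2: C4 above B3
  R3 @ bar3.3: C4 above B3
  R1 @ bar4.0: E3/B3 P5 -> D3/A3 P5 similar
  R8 @ bar5.0: penult P8 not 3rd/6th
  R2 @ bar6.0: C3/A3 M6 -> D3/D4 P8 similar
  R6 @ bar6.3: closes on m3

No (12 violations)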